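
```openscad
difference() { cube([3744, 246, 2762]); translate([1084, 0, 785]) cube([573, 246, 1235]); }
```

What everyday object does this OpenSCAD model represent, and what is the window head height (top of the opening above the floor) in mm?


A wall with a window opening. The window head height is 2020 mm.

A wall with a rectangular opening subtracted — a window. Sill at z = 785, opening 1235 mm tall, so the head is at 785 + 1235 = 2020 mm.


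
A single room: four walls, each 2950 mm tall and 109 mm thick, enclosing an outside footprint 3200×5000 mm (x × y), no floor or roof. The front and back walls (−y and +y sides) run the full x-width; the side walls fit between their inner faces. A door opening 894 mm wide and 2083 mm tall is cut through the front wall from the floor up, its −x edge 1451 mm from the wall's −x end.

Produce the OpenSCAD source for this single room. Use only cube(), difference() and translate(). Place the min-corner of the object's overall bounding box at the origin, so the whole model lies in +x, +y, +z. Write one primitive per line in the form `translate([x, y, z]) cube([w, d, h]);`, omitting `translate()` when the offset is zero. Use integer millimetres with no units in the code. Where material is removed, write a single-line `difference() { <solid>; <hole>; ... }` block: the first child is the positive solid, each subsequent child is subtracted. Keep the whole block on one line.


difference() { cube([3200, 109, 2950]); translate([1451, 0, 0]) cube([894, 109, 2083]); }
translate([0, 4891, 0]) cube([3200, 109, 2950]);
translate([0, 109, 0]) cube([109, 4782, 2950]);
translate([3091, 109, 0]) cube([109, 4782, 2950]);


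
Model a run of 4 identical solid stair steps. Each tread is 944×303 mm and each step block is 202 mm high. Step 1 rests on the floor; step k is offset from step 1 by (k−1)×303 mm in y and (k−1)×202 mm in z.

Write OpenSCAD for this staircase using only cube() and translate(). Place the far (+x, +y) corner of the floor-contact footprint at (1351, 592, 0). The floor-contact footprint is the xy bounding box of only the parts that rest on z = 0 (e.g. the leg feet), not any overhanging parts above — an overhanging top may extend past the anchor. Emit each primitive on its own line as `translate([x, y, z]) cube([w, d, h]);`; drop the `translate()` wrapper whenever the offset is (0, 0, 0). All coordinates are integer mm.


translate([407, 289, 0]) cube([944, 303, 202]);
translate([407, 592, 202]) cube([944, 303, 202]);
translate([407, 895, 404]) cube([944, 303, 202]);
translate([407, 1198, 606]) cube([944, 303, 202]);


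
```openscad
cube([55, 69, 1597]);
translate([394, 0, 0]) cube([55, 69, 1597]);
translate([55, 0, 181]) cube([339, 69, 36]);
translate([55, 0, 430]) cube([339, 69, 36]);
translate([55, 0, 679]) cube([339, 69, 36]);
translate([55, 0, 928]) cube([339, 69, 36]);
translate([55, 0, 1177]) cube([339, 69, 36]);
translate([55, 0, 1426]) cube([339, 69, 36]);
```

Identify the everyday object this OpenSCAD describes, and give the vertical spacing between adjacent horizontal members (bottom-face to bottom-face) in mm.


A ladder. The rung spacing is 249 mm.

Two tall 55×69 posts with 6 short bars between them — a ladder. Adjacent rungs sit at z = 181 and z = 430, so the spacing is 430 − 181 = 249 mm.


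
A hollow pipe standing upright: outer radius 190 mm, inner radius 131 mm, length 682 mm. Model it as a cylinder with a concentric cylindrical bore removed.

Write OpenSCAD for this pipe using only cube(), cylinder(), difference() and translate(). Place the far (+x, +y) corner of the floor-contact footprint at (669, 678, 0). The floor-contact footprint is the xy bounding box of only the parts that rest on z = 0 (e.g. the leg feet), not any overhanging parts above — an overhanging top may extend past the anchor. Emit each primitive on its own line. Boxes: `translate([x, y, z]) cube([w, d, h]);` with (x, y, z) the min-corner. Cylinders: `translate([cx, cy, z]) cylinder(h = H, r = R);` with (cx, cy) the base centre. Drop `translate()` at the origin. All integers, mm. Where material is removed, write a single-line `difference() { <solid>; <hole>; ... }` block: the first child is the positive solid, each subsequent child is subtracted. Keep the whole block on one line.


difference() { translate([479, 488, 0]) cylinder(h = 682, r = 190); translate([479, 488, 0]) cylinder(h = 682, r = 131); }


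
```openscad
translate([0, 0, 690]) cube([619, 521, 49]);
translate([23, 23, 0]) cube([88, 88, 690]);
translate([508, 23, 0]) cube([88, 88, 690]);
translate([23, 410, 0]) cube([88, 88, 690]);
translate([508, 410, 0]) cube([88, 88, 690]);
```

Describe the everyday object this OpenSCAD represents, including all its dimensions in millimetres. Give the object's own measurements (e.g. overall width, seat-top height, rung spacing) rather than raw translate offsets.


A table: top 619 mm (x) × 521 mm (y), 49 mm thick, upper face at z = 739 mm, on four 88×88 mm square legs, each inset 23 mm from the nearest pair of top edges from z = 0 to the bottom of the top.


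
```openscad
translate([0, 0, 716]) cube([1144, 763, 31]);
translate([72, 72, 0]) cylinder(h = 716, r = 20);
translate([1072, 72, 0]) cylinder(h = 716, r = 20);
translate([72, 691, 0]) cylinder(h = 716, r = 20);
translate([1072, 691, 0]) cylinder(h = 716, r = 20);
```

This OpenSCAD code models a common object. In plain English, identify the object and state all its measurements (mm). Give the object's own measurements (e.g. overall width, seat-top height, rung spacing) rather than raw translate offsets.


A table: top 1144 mm (x) × 763 mm (y), 31 mm thick, upper face at z = 747 mm, on four round legs of 40 mm diameter, each leg's bounding box inset 52 mm from the nearest pair of top edges from z = 0 to the bottom of the top.


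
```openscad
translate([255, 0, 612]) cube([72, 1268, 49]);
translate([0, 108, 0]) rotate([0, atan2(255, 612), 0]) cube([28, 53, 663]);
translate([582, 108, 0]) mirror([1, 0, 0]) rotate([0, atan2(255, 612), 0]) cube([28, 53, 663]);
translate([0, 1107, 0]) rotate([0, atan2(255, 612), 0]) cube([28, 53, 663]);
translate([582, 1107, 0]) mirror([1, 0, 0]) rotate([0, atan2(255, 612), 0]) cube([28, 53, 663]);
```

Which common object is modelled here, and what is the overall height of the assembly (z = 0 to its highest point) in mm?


A sawhorse. The overall height is 661 mm.

A beam across two mirrored pairs of raked legs — a sawhorse. The beam's underside is at z = 612 (matching the legs' vertical rise in atan2(255, 612)) and the beam is 49 mm tall, so its top is at 612 + 49 = 661 mm. The raked legs top out at the beam's underside, so that is the highest point.


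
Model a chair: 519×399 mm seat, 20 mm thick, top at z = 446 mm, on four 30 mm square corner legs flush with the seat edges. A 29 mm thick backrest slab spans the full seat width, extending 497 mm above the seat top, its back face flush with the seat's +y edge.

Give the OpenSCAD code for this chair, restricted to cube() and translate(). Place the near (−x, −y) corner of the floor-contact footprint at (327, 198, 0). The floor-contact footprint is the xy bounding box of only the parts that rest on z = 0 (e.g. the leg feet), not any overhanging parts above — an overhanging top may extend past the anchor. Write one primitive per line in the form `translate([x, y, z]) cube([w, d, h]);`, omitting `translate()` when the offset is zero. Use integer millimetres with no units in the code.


// leg_h = 446 - 20 = 426
translate([327, 198, 426]) cube([519, 399, 20]);
translate([327, 198, 0]) cube([30, 30, 426]);
translate([816, 198, 0]) cube([30, 30, 426]);
translate([327, 567, 0]) cube([30, 30, 426]);
translate([816, 567, 0]) cube([30, 30, 426]);
translate([327, 568, 446]) cube([519, 29, 497]);


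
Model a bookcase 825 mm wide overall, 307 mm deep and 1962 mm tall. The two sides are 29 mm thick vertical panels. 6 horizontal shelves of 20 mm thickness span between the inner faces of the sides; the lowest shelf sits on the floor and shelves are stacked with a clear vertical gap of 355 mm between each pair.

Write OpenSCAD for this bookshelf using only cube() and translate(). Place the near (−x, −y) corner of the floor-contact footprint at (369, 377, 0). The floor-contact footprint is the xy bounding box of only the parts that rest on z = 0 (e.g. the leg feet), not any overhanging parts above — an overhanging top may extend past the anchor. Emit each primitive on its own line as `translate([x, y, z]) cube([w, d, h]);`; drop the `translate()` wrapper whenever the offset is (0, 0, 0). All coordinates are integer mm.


translate([369, 377, 0]) cube([29, 307, 1962]);
translate([1165, 377, 0]) cube([29, 307, 1962]);
translate([398, 377, 0]) cube([767, 307, 20]);
translate([398, 377, 375]) cube([767, 307, 20]);
translate([398, 377, 750]) cube([767, 307, 20]);
translate([398, 377, 1125]) cube([767, 307, 20]);
translate([398, 377, 1500]) cube([767, 307, 20]);
translate([398, 377, 1875]) cube([767, 307, 20]);


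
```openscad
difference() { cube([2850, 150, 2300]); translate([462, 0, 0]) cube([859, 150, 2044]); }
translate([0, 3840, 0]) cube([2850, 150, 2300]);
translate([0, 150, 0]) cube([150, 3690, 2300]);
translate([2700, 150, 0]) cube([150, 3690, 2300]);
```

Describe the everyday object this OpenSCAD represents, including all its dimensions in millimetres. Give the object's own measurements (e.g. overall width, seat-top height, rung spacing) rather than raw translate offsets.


A single room: four walls, each 2300 mm tall and 150 mm thick, enclosing an outside footprint 2850×3990 mm (x × y), no floor or roof. The front and back walls (−y and +y sides) run the full x-width; the side walls fit between their inner faces. A door opening 859 mm wide and 2044 mm tall is cut through the front wall from the floor up, its −x edge 462 mm from the wall's −x end.


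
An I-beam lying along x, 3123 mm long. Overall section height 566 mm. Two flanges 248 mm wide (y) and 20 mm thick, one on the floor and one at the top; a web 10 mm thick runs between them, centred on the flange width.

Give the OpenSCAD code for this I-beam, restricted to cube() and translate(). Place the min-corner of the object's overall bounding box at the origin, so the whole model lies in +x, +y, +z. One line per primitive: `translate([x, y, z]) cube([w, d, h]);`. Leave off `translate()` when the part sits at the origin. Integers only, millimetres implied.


cube([3123, 248, 20]);
translate([0, 119, 20]) cube([3123, 10, 526]);
translate([0, 0, 546]) cube([3123, 248, 20]);


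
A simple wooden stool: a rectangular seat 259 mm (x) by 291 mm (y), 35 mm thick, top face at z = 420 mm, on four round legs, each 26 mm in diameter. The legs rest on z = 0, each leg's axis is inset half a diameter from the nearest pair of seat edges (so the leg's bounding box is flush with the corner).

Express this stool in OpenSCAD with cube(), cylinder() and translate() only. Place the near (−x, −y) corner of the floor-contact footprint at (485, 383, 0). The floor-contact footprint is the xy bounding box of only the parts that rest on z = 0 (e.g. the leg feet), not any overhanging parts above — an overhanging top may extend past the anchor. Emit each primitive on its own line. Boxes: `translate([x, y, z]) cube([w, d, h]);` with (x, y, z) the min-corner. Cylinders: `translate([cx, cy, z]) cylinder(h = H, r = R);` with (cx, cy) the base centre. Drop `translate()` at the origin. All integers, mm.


translate([485, 383, 385]) cube([259, 291, 35]);
translate([498, 396, 0]) cylinder(h = 385, r = 13);
translate([731, 396, 0]) cylinder(h = 385, r = 13);
translate([498, 661, 0]) cylinder(h = 385, r = 13);
translate([731, 661, 0]) cylinder(h = 385, r = 13);


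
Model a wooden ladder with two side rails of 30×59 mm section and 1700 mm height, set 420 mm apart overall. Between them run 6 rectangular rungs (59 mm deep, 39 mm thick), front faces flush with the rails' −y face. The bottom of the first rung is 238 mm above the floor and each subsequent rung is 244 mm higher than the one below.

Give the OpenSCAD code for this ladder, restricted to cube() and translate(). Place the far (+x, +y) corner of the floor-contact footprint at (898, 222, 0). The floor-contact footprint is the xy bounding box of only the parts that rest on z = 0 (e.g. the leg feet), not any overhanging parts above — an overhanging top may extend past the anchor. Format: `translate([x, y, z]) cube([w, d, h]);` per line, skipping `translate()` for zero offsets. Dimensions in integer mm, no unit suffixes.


translate([478, 163, 0]) cube([30, 59, 1700]);
translate([868, 163, 0]) cube([30, 59, 1700]);
translate([508, 163, 238]) cube([360, 59, 39]);
translate([508, 163, 482]) cube([360, 59, 39]);
translate([508, 163, 726]) cube([360, 59, 39]);
translate([508, 163, 970]) cube([360, 59, 39]);
translate([508, 163, 1214]) cube([360, 59, 39]);
translate([508, 163, 1458]) cube([360, 59, 39]);


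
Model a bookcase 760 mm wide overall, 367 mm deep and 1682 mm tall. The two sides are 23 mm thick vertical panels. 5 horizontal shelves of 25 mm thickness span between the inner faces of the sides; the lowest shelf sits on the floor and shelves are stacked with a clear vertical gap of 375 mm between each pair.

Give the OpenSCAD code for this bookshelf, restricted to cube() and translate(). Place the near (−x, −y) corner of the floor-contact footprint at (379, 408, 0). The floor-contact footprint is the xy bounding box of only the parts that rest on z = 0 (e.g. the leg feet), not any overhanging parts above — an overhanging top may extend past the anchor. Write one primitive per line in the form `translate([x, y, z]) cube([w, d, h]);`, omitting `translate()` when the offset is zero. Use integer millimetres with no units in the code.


translate([379, 408, 0]) cube([23, 367, 1682]);
translate([1116, 408, 0]) cube([23, 367, 1682]);
translate([402, 408, 0]) cube([714, 367, 25]);
translate([402, 408, 400]) cube([714, 367, 25]);
translate([402, 408, 800]) cube([714, 367, 25]);
translate([402, 408, 1200]) cube([714, 367, 25]);
translate([402, 408, 1600]) cube([714, 367, 25]);


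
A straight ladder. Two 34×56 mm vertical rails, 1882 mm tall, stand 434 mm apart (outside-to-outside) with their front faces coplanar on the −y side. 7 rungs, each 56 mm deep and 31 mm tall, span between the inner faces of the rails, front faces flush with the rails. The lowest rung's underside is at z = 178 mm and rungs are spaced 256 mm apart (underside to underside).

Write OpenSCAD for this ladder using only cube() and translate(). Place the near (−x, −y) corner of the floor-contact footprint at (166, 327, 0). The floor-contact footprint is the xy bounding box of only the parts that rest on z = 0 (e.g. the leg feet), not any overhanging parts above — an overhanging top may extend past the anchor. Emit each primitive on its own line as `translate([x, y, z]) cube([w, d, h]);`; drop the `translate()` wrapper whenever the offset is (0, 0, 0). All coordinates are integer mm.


translate([166, 327, 0]) cube([34, 56, 1882]);
translate([566, 327, 0]) cube([34, 56, 1882]);
translate([200, 327, 178]) cube([366, 56, 31]);
translate([200, 327, 434]) cube([366, 56, 31]);
translate([200, 327, 690]) cube([366, 56, 31]);
translate([200, 327, 946]) cube([366, 56, 31]);
translate([200, 327, 1202]) cube([366, 56, 31]);
translate([200, 327, 1458]) cube([366, 56, 31]);
translate([200, 327, 1714]) cube([366, 56, 31]);


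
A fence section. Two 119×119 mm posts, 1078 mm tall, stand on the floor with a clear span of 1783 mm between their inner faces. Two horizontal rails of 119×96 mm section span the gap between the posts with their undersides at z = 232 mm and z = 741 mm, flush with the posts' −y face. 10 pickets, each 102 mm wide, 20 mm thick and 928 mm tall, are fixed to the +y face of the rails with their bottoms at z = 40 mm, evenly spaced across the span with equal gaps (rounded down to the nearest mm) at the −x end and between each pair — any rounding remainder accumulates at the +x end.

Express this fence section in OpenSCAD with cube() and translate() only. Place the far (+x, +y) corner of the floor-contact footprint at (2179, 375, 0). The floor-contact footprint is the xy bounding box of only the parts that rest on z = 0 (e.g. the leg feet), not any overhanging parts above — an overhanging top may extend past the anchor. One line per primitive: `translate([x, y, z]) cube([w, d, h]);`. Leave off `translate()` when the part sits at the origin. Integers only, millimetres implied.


translate([158, 256, 0]) cube([119, 119, 1078]);
translate([2060, 256, 0]) cube([119, 119, 1078]);
translate([277, 256, 232]) cube([1783, 119, 96]);
translate([277, 256, 741]) cube([1783, 119, 96]);
translate([346, 375, 40]) cube([102, 20, 928]);
translate([517, 375, 40]) cube([102, 20, 928]);
translate([688, 375, 40]) cube([102, 20, 928]);
translate([859, 375, 40]) cube([102, 20, 928]);
translate([1030, 375, 40]) cube([102, 20, 928]);
translate([1201, 375, 40]) cube([102, 20, 928]);
translate([1372, 375, 40]) cube([102, 20, 928]);
translate([1543, 375, 40]) cube([102, 20, 928]);
translate([1714, 375, 40]) cube([102, 20, 928]);
translate([1885, 375, 40]) cube([102, 20, 928]);


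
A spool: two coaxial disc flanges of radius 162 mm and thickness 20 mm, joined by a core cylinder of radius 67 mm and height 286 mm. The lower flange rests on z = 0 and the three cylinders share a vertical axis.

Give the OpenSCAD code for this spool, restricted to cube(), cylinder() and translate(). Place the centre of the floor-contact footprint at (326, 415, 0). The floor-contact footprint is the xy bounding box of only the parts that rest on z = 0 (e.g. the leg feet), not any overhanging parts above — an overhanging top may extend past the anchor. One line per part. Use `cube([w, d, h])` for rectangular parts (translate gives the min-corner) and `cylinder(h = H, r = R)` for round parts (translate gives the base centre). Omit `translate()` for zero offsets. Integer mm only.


translate([326, 415, 0]) cylinder(h = 20, r = 162);
translate([326, 415, 20]) cylinder(h = 286, r = 67);
translate([326, 415, 306]) cylinder(h = 20, r = 162);


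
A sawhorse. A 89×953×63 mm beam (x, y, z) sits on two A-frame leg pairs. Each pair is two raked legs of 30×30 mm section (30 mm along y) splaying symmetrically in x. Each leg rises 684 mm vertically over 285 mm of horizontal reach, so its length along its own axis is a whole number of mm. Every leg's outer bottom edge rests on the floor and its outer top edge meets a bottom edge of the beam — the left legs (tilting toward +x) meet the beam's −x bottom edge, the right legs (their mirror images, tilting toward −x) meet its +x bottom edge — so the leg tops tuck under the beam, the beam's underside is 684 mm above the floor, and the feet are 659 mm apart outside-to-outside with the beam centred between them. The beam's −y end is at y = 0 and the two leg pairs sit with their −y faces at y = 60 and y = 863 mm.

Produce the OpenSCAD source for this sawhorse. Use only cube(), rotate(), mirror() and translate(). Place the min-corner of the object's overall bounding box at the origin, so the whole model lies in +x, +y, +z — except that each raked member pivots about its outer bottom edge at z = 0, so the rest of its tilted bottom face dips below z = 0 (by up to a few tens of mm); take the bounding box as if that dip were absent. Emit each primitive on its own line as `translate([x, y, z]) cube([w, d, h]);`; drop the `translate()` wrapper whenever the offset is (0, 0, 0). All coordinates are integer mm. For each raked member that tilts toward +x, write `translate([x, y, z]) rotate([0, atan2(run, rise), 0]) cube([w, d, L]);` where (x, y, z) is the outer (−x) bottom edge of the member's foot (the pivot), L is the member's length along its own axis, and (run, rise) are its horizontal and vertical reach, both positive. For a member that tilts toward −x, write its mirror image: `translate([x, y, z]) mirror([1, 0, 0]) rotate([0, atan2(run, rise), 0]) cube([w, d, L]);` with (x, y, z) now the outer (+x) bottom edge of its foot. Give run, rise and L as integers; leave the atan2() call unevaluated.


// leg length = √(285² + 684²) = 741
// right-leg outer foot x = 2·285 + 89 = 659
// beam min-corner = (285, 0, 684)
translate([285, 0, 684]) cube([89, 953, 63]);
translate([0, 60, 0]) rotate([0, atan2(285, 684), 0]) cube([30, 30, 741]);
translate([659, 60, 0]) mirror([1, 0, 0]) rotate([0, atan2(285, 684), 0]) cube([30, 30, 741]);
translate([0, 863, 0]) rotate([0, atan2(285, 684), 0]) cube([30, 30, 741]);
translate([659, 863, 0]) mirror([1, 0, 0]) rotate([0, atan2(285, 684), 0]) cube([30, 30, 741]);


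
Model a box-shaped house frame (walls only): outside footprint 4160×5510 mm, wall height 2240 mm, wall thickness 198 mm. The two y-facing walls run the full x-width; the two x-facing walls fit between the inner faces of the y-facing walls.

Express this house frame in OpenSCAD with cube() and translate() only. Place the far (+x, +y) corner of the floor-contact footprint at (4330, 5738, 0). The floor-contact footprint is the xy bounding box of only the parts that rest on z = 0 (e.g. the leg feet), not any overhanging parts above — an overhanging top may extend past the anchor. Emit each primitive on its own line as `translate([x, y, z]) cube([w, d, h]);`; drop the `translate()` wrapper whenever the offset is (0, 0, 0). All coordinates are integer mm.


translate([170, 228, 0]) cube([4160, 198, 2240]);
translate([170, 5540, 0]) cube([4160, 198, 2240]);
translate([170, 426, 0]) cube([198, 5114, 2240]);
translate([4132, 426, 0]) cube([198, 5114, 2240]);


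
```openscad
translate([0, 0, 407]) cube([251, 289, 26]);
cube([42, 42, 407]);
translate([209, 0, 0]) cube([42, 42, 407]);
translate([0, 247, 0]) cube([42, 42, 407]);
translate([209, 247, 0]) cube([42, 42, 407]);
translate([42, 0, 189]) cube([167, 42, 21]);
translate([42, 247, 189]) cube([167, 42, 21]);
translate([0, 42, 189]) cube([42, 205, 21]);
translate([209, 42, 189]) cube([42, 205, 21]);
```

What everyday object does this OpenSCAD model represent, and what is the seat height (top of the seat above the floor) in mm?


A stool. The seat height is 433 mm.

A 251×289×26 slab at z = 407 on four corner posts — a stool. The seat top is 407 + 26 = 433 mm.


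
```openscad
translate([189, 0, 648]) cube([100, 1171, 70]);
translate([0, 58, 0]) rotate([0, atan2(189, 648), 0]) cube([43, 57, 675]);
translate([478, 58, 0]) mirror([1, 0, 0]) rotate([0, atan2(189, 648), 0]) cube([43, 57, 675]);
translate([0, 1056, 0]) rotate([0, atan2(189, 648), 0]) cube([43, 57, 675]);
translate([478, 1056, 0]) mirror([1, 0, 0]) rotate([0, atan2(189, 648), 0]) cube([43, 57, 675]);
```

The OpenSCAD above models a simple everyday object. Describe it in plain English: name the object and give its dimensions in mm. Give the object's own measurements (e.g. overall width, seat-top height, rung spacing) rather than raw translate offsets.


A sawhorse. A 100×1171×70 mm beam (x, y, z) sits on two A-frame leg pairs. Each pair is two raked legs of 43×57 mm section (57 mm along y) splaying symmetrically in x. Each leg rises 648 mm vertically over 189 mm of horizontal reach and is 675 mm long along its own axis. Every leg's outer bottom edge rests on the floor and its outer top edge meets a bottom edge of the beam — the left legs (tilting toward +x) meet the beam's −x bottom edge, the right legs (their mirror images, tilting toward −x) meet its +x bottom edge — so the leg tops tuck under the beam, the beam's underside is 648 mm above the floor, and the feet are 478 mm apart outside-to-outside with the beam centred between them. The two leg pairs are set in 58 mm from either end of the beam.


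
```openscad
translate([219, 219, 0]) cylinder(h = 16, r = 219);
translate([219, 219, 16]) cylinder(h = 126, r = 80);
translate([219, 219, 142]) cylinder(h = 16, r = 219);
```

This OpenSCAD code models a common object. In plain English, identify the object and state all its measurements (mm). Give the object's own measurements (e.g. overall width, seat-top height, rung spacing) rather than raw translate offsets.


A spool: two coaxial disc flanges of radius 219 mm and thickness 16 mm, joined by a core cylinder of radius 80 mm and height 126 mm. The lower flange rests on z = 0 and the three cylinders share a vertical axis.


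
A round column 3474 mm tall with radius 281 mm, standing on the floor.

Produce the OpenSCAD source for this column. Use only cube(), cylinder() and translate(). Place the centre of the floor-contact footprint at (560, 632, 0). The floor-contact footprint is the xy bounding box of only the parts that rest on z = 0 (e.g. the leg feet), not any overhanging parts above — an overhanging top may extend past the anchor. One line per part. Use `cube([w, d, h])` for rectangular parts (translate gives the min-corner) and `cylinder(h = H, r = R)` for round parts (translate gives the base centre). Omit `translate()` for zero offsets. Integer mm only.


translate([560, 632, 0]) cylinder(h = 3474, r = 281);


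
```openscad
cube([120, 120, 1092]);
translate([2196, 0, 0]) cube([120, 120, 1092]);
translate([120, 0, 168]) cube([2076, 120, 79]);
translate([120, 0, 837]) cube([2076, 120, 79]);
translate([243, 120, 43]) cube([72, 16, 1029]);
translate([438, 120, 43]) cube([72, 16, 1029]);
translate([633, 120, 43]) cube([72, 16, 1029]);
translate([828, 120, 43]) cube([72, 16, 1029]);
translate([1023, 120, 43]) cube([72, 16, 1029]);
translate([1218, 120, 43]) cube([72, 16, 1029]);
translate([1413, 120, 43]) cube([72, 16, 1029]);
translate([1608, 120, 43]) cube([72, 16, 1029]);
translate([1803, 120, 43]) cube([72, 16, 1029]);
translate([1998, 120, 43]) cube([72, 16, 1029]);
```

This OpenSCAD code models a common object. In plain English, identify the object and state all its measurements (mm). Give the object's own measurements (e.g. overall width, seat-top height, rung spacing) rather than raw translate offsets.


A fence section. Two 120×120 mm posts, 1092 mm tall, stand on the floor with a clear span of 2076 mm between their inner faces. Two horizontal rails of 120×79 mm section span the gap between the posts with their undersides at z = 168 mm and z = 837 mm, flush with the posts' −y face. 10 pickets, each 72 mm wide, 16 mm thick and 1029 mm tall, are fixed to the +y face of the rails with their bottoms at z = 43 mm, spaced across the span with a 123 mm gap after the −x post and between neighbouring pickets, with 126 mm left before the +x post.


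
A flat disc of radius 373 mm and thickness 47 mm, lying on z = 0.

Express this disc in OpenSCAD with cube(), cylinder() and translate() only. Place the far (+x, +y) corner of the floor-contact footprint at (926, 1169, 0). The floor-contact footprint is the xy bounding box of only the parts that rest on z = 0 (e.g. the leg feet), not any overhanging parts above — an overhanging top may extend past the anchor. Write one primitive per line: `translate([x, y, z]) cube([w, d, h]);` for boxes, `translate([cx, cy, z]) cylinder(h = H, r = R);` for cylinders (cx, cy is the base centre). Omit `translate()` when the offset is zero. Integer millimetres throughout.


translate([553, 796, 0]) cylinder(h = 47, r = 373);


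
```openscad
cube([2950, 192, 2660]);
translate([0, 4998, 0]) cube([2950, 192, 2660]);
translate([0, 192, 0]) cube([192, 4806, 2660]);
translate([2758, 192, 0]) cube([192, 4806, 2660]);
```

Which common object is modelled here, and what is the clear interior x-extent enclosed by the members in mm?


A house (or room) frame. The interior width is 2566 mm.

Four 2660 mm walls enclosing a rectangle with no floor or roof — a room or house frame. Outside width is 2950 mm and wall thickness is 192 mm, so the interior width is 2950 − 2 × 192 = 2566 mm.


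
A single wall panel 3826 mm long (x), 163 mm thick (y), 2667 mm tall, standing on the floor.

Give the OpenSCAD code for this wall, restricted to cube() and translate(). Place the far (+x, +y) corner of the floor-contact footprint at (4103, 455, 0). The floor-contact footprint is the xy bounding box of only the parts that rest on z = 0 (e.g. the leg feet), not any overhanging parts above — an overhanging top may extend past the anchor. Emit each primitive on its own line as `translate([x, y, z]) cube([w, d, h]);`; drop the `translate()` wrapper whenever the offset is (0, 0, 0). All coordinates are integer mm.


translate([277, 292, 0]) cube([3826, 163, 2667]);


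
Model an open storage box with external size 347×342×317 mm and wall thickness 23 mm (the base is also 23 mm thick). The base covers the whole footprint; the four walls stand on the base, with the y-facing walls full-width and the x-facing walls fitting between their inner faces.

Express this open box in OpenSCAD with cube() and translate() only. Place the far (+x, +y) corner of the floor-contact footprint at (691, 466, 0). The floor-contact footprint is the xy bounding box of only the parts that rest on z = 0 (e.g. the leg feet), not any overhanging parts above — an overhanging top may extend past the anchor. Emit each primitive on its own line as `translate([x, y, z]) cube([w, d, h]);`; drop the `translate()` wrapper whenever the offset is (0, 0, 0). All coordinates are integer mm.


translate([344, 124, 0]) cube([347, 342, 23]);
translate([344, 124, 23]) cube([347, 23, 294]);
translate([344, 443, 23]) cube([347, 23, 294]);
translate([344, 147, 23]) cube([23, 296, 294]);
translate([668, 147, 23]) cube([23, 296, 294]);


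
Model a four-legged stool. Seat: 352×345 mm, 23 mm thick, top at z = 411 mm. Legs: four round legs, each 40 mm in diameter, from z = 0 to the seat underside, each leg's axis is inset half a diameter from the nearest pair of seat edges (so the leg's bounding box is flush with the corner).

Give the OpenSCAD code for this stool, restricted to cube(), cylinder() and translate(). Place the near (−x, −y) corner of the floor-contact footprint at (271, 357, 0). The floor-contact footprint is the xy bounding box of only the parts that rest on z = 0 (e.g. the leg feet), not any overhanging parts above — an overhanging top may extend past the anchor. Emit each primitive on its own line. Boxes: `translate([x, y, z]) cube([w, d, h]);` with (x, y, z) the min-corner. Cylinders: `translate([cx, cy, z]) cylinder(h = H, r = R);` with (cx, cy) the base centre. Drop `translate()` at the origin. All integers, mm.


// leg_h = 411 - 23 = 388
translate([271, 357, 388]) cube([352, 345, 23]);
translate([291, 377, 0]) cylinder(h = 388, r = 20);
translate([603, 377, 0]) cylinder(h = 388, r = 20);
translate([291, 682, 0]) cylinder(h = 388, r = 20);
translate([603, 682, 0]) cylinder(h = 388, r = 20);


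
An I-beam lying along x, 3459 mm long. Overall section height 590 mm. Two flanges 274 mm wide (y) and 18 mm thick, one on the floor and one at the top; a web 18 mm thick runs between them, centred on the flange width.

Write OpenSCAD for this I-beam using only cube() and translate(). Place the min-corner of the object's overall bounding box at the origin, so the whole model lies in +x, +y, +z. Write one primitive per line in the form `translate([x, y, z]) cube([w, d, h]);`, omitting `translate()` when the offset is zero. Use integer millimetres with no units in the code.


cube([3459, 274, 18]);
translate([0, 128, 18]) cube([3459, 18, 554]);
translate([0, 0, 572]) cube([3459, 274, 18]);


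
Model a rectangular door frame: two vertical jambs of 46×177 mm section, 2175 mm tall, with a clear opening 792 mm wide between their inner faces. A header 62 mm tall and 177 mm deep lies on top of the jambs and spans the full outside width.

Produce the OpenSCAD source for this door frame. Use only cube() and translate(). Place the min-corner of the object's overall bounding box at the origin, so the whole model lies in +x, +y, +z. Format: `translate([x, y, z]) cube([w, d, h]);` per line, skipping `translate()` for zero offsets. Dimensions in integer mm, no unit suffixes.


cube([46, 177, 2175]);
translate([838, 0, 0]) cube([46, 177, 2175]);
translate([0, 0, 2175]) cube([884, 177, 62]);


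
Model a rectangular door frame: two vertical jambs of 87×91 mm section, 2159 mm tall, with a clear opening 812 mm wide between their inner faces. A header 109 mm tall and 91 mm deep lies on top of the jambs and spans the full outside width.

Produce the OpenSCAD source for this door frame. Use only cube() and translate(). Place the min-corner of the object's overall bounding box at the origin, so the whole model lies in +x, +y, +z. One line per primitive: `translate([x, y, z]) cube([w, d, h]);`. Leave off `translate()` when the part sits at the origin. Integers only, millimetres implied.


cube([87, 91, 2159]);
translate([899, 0, 0]) cube([87, 91, 2159]);
translate([0, 0, 2159]) cube([986, 91, 109]);


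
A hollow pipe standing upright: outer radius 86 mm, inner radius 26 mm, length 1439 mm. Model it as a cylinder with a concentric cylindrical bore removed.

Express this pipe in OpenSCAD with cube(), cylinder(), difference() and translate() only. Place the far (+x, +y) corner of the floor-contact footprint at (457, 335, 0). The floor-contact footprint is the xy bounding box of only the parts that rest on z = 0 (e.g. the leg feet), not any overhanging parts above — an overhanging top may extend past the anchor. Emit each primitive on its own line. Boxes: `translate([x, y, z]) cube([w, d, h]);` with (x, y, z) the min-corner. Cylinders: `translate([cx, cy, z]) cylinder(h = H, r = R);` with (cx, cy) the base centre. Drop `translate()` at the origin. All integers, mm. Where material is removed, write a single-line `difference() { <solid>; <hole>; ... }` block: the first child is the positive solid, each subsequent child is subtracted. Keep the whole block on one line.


difference() { translate([371, 249, 0]) cylinder(h = 1439, r = 86); translate([371, 249, 0]) cylinder(h = 1439, r = 26); }


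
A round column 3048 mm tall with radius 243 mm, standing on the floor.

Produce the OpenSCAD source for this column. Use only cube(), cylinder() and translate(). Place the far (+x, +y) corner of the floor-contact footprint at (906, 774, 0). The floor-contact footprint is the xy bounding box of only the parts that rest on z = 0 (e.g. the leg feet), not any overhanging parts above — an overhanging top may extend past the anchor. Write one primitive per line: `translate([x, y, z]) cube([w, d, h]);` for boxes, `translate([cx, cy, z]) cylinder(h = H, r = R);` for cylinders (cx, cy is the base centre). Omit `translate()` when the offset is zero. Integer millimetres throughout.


translate([663, 531, 0]) cylinder(h = 3048, r = 243);


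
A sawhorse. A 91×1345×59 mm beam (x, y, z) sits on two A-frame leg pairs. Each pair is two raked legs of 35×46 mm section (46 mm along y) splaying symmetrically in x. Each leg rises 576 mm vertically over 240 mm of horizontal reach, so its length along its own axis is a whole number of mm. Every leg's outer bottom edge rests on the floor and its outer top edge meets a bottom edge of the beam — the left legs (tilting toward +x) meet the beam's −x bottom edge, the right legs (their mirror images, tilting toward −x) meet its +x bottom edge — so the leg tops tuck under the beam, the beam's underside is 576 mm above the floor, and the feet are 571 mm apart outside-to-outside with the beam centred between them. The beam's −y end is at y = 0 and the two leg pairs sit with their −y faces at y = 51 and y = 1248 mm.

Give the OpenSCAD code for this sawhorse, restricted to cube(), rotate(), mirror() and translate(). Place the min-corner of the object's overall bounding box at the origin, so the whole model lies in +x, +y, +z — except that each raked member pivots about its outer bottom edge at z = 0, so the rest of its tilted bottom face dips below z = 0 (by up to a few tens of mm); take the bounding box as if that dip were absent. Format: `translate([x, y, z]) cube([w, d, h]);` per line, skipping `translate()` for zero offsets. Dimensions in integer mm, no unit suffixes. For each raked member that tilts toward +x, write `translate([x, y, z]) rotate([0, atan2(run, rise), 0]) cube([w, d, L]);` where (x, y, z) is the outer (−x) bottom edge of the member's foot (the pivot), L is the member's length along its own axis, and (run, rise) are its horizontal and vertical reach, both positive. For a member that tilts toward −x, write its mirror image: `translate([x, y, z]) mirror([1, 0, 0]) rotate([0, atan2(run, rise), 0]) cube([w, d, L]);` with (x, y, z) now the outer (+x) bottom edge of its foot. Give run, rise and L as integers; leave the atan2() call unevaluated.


translate([240, 0, 576]) cube([91, 1345, 59]);
translate([0, 51, 0]) rotate([0, atan2(240, 576), 0]) cube([35, 46, 624]);
translate([571, 51, 0]) mirror([1, 0, 0]) rotate([0, atan2(240, 576), 0]) cube([35, 46, 624]);
translate([0, 1248, 0]) rotate([0, atan2(240, 576), 0]) cube([35, 46, 624]);
translate([571, 1248, 0]) mirror([1, 0, 0]) rotate([0, atan2(240, 576), 0]) cube([35, 46, 624]);


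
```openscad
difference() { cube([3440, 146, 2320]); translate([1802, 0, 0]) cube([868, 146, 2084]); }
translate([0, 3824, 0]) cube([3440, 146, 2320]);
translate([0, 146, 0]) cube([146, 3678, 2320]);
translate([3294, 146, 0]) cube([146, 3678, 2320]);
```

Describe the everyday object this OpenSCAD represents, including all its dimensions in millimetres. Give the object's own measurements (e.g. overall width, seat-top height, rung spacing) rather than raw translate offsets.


A single room: four walls, each 2320 mm tall and 146 mm thick, enclosing an outside footprint 3440×3970 mm (x × y), no floor or roof. The front and back walls (−y and +y sides) run the full x-width; the side walls fit between their inner faces. A door opening 868 mm wide and 2084 mm tall is cut through the front wall from the floor up, its −x edge 1802 mm from the wall's −x end.


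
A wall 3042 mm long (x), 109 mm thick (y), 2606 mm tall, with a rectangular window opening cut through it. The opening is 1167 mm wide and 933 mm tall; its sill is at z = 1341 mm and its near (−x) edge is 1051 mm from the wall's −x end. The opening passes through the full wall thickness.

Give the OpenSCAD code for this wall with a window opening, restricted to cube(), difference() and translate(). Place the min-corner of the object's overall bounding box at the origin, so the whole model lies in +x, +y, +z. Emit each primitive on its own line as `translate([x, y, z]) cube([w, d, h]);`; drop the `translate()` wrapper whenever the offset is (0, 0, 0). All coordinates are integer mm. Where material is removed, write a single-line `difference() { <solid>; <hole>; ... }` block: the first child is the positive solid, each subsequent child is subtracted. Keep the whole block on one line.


difference() { cube([3042, 109, 2606]); translate([1051, 0, 1341]) cube([1167, 109, 933]); }


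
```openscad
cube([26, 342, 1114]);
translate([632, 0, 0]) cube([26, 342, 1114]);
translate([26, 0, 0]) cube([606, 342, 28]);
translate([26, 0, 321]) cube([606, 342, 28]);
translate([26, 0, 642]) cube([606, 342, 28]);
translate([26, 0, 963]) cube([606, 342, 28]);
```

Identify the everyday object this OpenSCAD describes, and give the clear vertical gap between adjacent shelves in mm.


A bookshelf. The clear shelf gap is 293 mm.

Two tall side panels with 4 horizontal boards between them — a bookshelf. The first two shelf undersides are at z = 0 and z = 321; with shelf thickness 28, the clear gap is 321 − 0 − 28 = 293 mm.


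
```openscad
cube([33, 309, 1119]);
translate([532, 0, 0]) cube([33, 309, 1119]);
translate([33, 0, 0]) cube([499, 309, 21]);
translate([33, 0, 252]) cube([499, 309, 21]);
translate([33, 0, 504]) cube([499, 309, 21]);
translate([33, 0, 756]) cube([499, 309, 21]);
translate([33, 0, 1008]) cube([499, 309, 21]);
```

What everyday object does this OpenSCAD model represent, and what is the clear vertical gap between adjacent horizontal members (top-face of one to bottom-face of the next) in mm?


A bookshelf. The clear shelf gap is 231 mm.

Two tall side panels with 5 horizontal boards between them — a bookshelf. The first two shelf undersides are at z = 0 and z = 252; with shelf thickness 21, the clear gap is 252 − 0 − 21 = 231 mm.
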